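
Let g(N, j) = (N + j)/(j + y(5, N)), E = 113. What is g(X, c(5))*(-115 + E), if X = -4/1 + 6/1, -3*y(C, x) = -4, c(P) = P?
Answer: -42/19 ≈ -2.2105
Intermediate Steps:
y(C, x) = 4/3 (y(C, x) = -1/3*(-4) = 4/3)
X = 2 (X = -4*1 + 6*1 = -4 + 6 = 2)
g(N, j) = (N + j)/(4/3 + j) (g(N, j) = (N + j)/(j + 4/3) = (N + j)/(4/3 + j))
g(X, c(5))*(-115 + E) = (3*(2 + 5)/(4 + 3*5))*(-115 + 113) = (3*7/(4 + 15))*(-2) = (3*7/19)*(-2) = (3*(1/19)*7)*(-2) = (21/19)*(-2) = -42/19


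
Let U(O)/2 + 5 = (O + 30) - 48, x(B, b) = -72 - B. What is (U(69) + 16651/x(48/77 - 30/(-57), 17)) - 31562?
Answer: -3392216873/107018 ≈ -31698.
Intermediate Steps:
U(O) = -46 + 2*O (U(O) = -10 + 2*((O + 30) - 48) = -10 + 2*((30 + O) - 48) = -10 + 2*(-18 + O) = -10 + (-36 + 2*O) = -46 + 2*O)
(U(69) + 16651/x(48/77 - 30/(-57), 17)) - 31562 = ((-46 + 2*69) + 16651/(-72 - (48/77 - 30/(-57)))) - 31562 = ((-46 + 138) + 16651/(-72 - (48*(1/77) - 30*(-1/57)))) - 31562 = (92 + 16651/(-72 - (48/77 + 10/19))) - 31562 = (92 + 16651/(-72 - 1*1682/1463)) - 31562 = (92 + 16651/(-72 - 1682/1463)) - 31562 = (92 + 16651/(-107018/1463)) - 31562 = (92 + 16651*(-1463/107018)) - 31562 = (92 - 24360413/107018) - 31562 = -14514757/107018 - 31562 = -3392216873/107018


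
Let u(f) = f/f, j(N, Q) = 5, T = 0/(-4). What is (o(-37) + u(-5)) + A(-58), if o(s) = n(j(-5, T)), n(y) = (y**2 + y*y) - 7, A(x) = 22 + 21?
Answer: 87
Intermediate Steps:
T = 0 (T = 0*(-1/4) = 0)
A(x) = 43
u(f) = 1
n(y) = -7 + 2*y**2 (n(y) = (y**2 + y**2) - 7 = 2*y**2 - 7 = -7 + 2*y**2)
o(s) = 43 (o(s) = -7 + 2*5**2 = -7 + 2*25 = -7 + 50 = 43)
(o(-37) + u(-5)) + A(-58) = (43 + 1) + 43 = 44 + 43 = 87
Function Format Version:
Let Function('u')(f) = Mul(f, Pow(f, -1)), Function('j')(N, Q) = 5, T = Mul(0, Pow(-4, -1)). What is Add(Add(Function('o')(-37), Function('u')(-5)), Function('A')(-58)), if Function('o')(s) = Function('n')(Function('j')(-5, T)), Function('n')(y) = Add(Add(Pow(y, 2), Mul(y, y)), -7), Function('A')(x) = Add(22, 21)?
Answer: 87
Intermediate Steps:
T = 0 (T = Mul(0, Rational(-1, 4)) = 0)
Function('A')(x) = 43
Function('u')(f) = 1
Function('n')(y) = Add(-7, Mul(2, Pow(y, 2))) (Function('n')(y) = Add(Add(Pow(y, 2), Pow(y, 2)), -7) = Add(Mul(2, Pow(y, 2)), -7) = Add(-7, Mul(2, Pow(y, 2))))
Function('o')(s) = 43 (Function('o')(s) = Add(-7, Mul(2, Pow(5, 2))) = Add(-7, Mul(2, 25)) = Add(-7, 50) = 43)
Add(Add(Function('o')(-37), Function('u')(-5)), Function('A')(-58)) = Add(Add(43, 1), 43) = Add(44, 43) = 87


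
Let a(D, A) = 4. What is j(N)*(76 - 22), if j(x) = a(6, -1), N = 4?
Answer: 216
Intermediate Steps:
j(x) = 4
j(N)*(76 - 22) = 4*(76 - 22) = 4*54 = 216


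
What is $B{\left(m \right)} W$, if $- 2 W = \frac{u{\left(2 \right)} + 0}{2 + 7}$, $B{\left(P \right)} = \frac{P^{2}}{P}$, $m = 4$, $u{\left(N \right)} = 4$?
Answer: $- \frac{8}{9} \approx -0.88889$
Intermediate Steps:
$B{\left(P \right)} = P$
$W = - \frac{2}{9}$ ($W = - \frac{\left(4 + 0\right) \frac{1}{2 + 7}}{2} = - \frac{4 \cdot \frac{1}{9}}{2} = \left(- \frac{1}{2}\right) \frac{4}{9} = - \frac{2}{9} \approx -0.22222$)
$B{\left(m \right)} W = 4 \left(- \frac{2}{9}\right) = - \frac{8}{9}$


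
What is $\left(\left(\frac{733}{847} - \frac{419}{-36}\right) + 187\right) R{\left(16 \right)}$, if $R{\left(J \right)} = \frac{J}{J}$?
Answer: $\frac{6083285}{30492} \approx 199.5$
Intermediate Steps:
$R{\left(J \right)} = 1$
$\left(\left(\frac{733}{847} - \frac{419}{-36}\right) + 187\right) R{\left(16 \right)} = \left(\left(\frac{733}{847} - \frac{419}{-36}\right) + 187\right) 1 = \left(\left(733 \cdot \frac{1}{847} - - \frac{419}{36}\right) + 187\right) 1 = \left(\left(\frac{733}{847} + \frac{419}{36}\right) + 187\right) 1 = \left(\frac{381281}{30492} + 187\right) 1 = \frac{6083285}{30492} \cdot 1 = \frac{6083285}{30492}$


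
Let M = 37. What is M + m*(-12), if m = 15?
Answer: -143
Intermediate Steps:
M + m*(-12) = 37 + 15*(-12) = 37 - 180 = -143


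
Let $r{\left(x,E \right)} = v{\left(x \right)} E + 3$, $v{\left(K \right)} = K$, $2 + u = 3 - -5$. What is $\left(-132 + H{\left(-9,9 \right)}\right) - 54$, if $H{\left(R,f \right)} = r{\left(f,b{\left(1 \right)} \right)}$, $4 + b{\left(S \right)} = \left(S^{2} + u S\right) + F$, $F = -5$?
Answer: $-201$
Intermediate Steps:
$u = 6$ ($u = -2 + \left(3 - -5\right) = -2 + \left(3 + 5\right) = -2 + 8 = 6$)
$b{\left(S \right)} = -9 + S^{2} + 6 S$ ($b{\left(S \right)} = -4 - \left(5 - S^{2} - 6 S\right) = -4 + \left(-5 + S^{2} + 6 S\right) = -9 + S^{2} + 6 S$)
$r{\left(x,E \right)} = 3 + E x$ ($r{\left(x,E \right)} = x E + 3 = E x + 3 = 3 + E x$)
$H{\left(R,f \right)} = 3 - 2 f$ ($H{\left(R,f \right)} = 3 + \left(-9 + 1^{2} + 6 \cdot 1\right) f = 3 + \left(-9 + 1 + 6\right) f = 3 - 2 f$)
$\left(-132 + H{\left(-9,9 \right)}\right) - 54 = \left(-132 + \left(3 - 18\right)\right) - 54 = \left(-132 - 15\right) - 54 = -147 - 54 = -201$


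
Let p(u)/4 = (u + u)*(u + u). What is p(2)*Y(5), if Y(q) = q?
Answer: 320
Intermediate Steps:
p(u) = 16*u² (p(u) = 4*((u + u)*(u + u)) = 4*((2*u)*(2*u)) = 4*(4*u²) = 16*u²)
p(2)*Y(5) = (16*2²)*5 = (16*4)*5 = 64*5 = 320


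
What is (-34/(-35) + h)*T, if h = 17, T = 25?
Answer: 3145/7 ≈ 449.29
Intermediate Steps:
(-34/(-35) + h)*T = (-34/(-35) + 17)*25 = (-34*(-1/35) + 17)*25 = (34/35 + 17)*25 = (629/35)*25 = 3145/7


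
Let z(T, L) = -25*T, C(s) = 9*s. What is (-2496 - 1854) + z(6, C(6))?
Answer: -4500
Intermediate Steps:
(-2496 - 1854) + z(6, C(6)) = (-2496 - 1854) - 25*6 = -4350 - 150 = -4500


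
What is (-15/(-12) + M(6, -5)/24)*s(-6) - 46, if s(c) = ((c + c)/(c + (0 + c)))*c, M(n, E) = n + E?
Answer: -215/4 ≈ -53.750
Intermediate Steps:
M(n, E) = E + n
s(c) = c (s(c) = ((2*c)/(c + c))*c = ((2*c)/((2*c)))*c = ((2*c)*(1/(2*c)))*c = 1*c = c)
(-15/(-12) + M(6, -5)/24)*s(-6) - 46 = (-15/(-12) + (-5 + 6)/24)*(-6) - 46 = (-15*(-1/12) + 1*(1/24))*(-6) - 46 = (5/4 + 1/24)*(-6) - 46 = (31/24)*(-6) - 46 = -31/4 - 46 = -215/4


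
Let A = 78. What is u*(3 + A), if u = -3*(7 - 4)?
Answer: -729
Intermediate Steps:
u = -9 (u = -3*3 = -9)
u*(3 + A) = -9*(3 + 78) = -9*81 = -729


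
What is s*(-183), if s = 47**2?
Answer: -404247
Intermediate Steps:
s = 2209
s*(-183) = 2209*(-183) = -404247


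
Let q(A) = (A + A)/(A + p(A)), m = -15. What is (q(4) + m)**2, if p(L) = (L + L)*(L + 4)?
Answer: 64009/289 ≈ 221.48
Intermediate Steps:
p(L) = 2*L*(4 + L) (p(L) = (2*L)*(4 + L) = 2*L*(4 + L))
q(A) = 2*A/(A + 2*A*(4 + A)) (q(A) = (A + A)/(A + 2*A*(4 + A)) = (2*A)/(A + 2*A*(4 + A)) = 2*A/(A + 2*A*(4 + A)))
(q(4) + m)**2 = (2/(9 + 2*4) - 15)**2 = (2/(9 + 8) - 15)**2 = (2/17 - 15)**2 = (-253/17)**2 = 64009/289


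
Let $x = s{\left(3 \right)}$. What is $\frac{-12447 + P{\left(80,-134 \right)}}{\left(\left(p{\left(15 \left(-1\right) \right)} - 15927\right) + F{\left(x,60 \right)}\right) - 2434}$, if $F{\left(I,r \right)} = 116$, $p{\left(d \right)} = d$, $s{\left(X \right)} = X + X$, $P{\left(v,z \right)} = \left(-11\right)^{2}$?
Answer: $\frac{6163}{9130} \approx 0.67503$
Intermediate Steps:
$P{\left(v,z \right)} = 121$
$s{\left(X \right)} = 2 X$
$x = 6$ ($x = 2 \cdot 3 = 6$)
$\frac{-12447 + P{\left(80,-134 \right)}}{\left(\left(p{\left(15 \left(-1\right) \right)} - 15927\right) + F{\left(x,60 \right)}\right) - 2434} = \frac{-12447 + 121}{\left(\left(15 \left(-1\right) - 15927\right) + 116\right) - 2434} = - \frac{12326}{\left(\left(-15 - 15927\right) + 116\right) - 2434} = - \frac{12326}{\left(-15942 + 116\right) - 2434} = - \frac{12326}{-15826 - 2434} = - \frac{12326}{-18260} = \left(-12326\right) \left(- \frac{1}{18260}\right) = \frac{6163}{9130}$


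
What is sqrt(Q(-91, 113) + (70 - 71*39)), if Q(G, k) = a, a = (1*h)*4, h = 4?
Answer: I*sqrt(2683) ≈ 51.798*I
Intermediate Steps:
a = 16 (a = (1*4)*4 = 4*4 = 16)
Q(G, k) = 16
sqrt(Q(-91, 113) + (70 - 71*39)) = sqrt(16 + (70 - 71*39)) = sqrt(16 + (70 - 2769)) = sqrt(16 - 2699) = sqrt(-2683) = I*sqrt(2683)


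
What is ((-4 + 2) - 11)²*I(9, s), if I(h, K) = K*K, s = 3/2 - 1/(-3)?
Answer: 20449/36 ≈ 568.03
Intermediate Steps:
s = 11/6 (s = 3*(½) - 1*(-⅓) = 3/2 + ⅓ = 11/6 ≈ 1.8333)
I(h, K) = K²
((-4 + 2) - 11)²*I(9, s) = ((-4 + 2) - 11)²*(11/6)² = (-2 - 11)²*(121/36) = (-13)²*(121/36) = 169*(121/36) = 20449/36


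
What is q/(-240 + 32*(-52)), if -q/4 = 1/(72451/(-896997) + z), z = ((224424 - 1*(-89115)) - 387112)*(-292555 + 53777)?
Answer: 896997/7500854110264783492 ≈ 1.1959e-13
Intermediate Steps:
z = 17567613794 (z = ((224424 + 89115) - 387112)*(-238778) = (313539 - 387112)*(-238778) = -73573*(-238778) = 17567613794)
q = -3587988/15758096870304167 (q = -4/(72451/(-896997) + 17567613794) = -4/(72451*(-1/896997) + 17567613794) = -4/(-72451/896997 + 17567613794) = -4/15758096870304167/896997 = -4*896997/15758096870304167 = -3587988/15758096870304167 ≈ -2.2769e-10)
q/(-240 + 32*(-52)) = -3587988/(15758096870304167*(-240 + 32*(-52))) = -3587988/(15758096870304167*(-240 - 1664)) = -3587988/15758096870304167/(-1904) = -3587988/15758096870304167*(-1/1904) = 896997/7500854110264783492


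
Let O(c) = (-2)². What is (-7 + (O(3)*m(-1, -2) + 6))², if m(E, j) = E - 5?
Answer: 625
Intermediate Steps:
m(E, j) = -5 + E
O(c) = 4
(-7 + (O(3)*m(-1, -2) + 6))² = (-7 + (4*(-5 - 1) + 6))² = (-7 + (4*(-6) + 6))² = (-7 + (-24 + 6))² = (-7 - 18)² = (-25)² = 625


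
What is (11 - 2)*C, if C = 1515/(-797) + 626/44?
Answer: 1945179/17534 ≈ 110.94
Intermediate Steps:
C = 216131/17534 (C = 1515*(-1/797) + 626*(1/44) = -1515/797 + 313/22 = 216131/17534 ≈ 12.326)
(11 - 2)*C = (11 - 2)*(216131/17534) = 9*(216131/17534) = 1945179/17534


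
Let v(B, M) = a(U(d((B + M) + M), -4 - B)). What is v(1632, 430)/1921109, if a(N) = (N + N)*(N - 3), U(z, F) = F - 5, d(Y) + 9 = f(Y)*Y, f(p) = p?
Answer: 5395608/1921109 ≈ 2.8086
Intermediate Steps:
d(Y) = -9 + Y² (d(Y) = -9 + Y*Y = -9 + Y²)
U(z, F) = -5 + F
a(N) = 2*N*(-3 + N) (a(N) = (2*N)*(-3 + N) = 2*N*(-3 + N))
v(B, M) = 2*(-12 - B)*(-9 - B) (v(B, M) = 2*(-5 + (-4 - B))*(-3 + (-5 + (-4 - B))) = 2*(-9 - B)*(-3 + (-9 - B)) = 2*(-9 - B)*(-12 - B) = 2*(-12 - B)*(-9 - B))
v(1632, 430)/1921109 = (2*(9 + 1632)*(12 + 1632))/1921109 = (2*1641*1644)*(1/1921109) = 5395608*(1/1921109) = 5395608/1921109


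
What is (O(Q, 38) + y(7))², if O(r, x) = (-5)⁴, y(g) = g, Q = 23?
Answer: 399424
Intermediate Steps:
O(r, x) = 625
(O(Q, 38) + y(7))² = (625 + 7)² = 632² = 399424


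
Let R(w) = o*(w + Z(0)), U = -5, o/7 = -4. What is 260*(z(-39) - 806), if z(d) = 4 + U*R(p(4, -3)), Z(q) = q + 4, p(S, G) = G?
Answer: -172120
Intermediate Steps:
Z(q) = 4 + q
o = -28 (o = 7*(-4) = -28)
R(w) = -112 - 28*w (R(w) = -28*(w + (4 + 0)) = -28*(w + 4) = -28*(4 + w) = -112 - 28*w)
z(d) = 144 (z(d) = 4 - 5*(-112 - 28*(-3)) = 4 - 5*(-112 + 84) = 4 - 5*(-28) = 4 + 140 = 144)
260*(z(-39) - 806) = 260*(144 - 806) = 260*(-662) = -172120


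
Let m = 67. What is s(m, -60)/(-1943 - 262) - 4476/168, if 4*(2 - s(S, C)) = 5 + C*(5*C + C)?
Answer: -71131/2940 ≈ -24.194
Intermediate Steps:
s(S, C) = ¾ - 3*C²/2 (s(S, C) = 2 - (5 + C*(5*C + C))/4 = 2 - (5 + C*(6*C))/4 = 2 - (5 + 6*C²)/4 = 2 + (-5/4 - 3*C²/2) = ¾ - 3*C²/2)
s(m, -60)/(-1943 - 262) - 4476/168 = (¾ - 3/2*(-60)²)/(-1943 - 262) - 4476/168 = (¾ - 3/2*3600)/(-2205) - 4476*1/168 = (¾ - 5400)*(-1/2205) - 373/14 = -21597/4*(-1/2205) - 373/14 = 7199/2940 - 373/14 = -71131/2940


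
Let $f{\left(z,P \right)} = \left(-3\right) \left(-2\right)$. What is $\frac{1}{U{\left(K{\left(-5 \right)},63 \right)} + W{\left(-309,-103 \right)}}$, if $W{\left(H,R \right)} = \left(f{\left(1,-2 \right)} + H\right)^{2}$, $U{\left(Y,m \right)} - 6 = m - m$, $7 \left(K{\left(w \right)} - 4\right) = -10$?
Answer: $\frac{1}{91815} \approx 1.0891 \cdot 10^{-5}$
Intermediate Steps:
$K{\left(w \right)} = \frac{18}{7}$ ($K{\left(w \right)} = 4 + \frac{1}{7} \left(-10\right) = 4 - \frac{10}{7} = \frac{18}{7}$)
$U{\left(Y,m \right)} = 6$ ($U{\left(Y,m \right)} = 6 + \left(m - m\right) = 6 + 0 = 6$)
$f{\left(z,P \right)} = 6$
$W{\left(H,R \right)} = \left(6 + H\right)^{2}$
$\frac{1}{U{\left(K{\left(-5 \right)},63 \right)} + W{\left(-309,-103 \right)}} = \frac{1}{6 + \left(6 - 309\right)^{2}} = \frac{1}{6 + \left(-303\right)^{2}} = \frac{1}{6 + 91809} = \frac{1}{91815}$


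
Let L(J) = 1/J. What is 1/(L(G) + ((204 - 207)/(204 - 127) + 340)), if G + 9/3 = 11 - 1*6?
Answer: 154/52431 ≈ 0.0029372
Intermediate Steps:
G = 2 (G = -3 + (11 - 1*6) = -3 + (11 - 6) = -3 + 5 = 2)
1/(L(G) + ((204 - 207)/(204 - 127) + 340)) = 1/(1/2 + ((204 - 207)/(204 - 127) + 340)) = 1/(½ + (-3/77 + 340)) = 1/(½ + 26177/77) = 1/(52431/154) = 154/52431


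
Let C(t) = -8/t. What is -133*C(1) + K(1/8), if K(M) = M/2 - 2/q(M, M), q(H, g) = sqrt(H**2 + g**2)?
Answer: 17025/16 - 8*sqrt(2) ≈ 1052.7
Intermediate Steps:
K(M) = M/2 - sqrt(2)/sqrt(M**2) (K(M) = M/2 - 2/sqrt(M**2 + M**2) = M*(1/2) - 2*sqrt(2)/(2*sqrt(M**2)) = M/2 - 2*sqrt(2)/(2*sqrt(M**2)) = M/2 - sqrt(2)/sqrt(M**2))
-133*C(1) + K(1/8) = -(-1064)/1 + ((1/2)/8 - sqrt(2)/sqrt((1/8)**2)) = -(-1064) + ((1/2)*(1/8) - sqrt(2)/sqrt((1/8)**2)) = -133*(-8) + (1/16 - sqrt(2)/1/sqrt(64)) = 1064 + (1/16 - 1*sqrt(2)*8) = 1064 + (1/16 - 8*sqrt(2)) = 17025/16 - 8*sqrt(2)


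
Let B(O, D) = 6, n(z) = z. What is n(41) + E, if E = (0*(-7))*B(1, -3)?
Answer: 41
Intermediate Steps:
E = 0 (E = (0*(-7))*6 = 0*6 = 0)
n(41) + E = 41 + 0 = 41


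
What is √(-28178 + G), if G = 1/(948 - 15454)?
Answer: I*√5929328500914/14506 ≈ 167.86*I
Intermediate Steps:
G = -1/14506 (G = 1/(-14506) = -1/14506 ≈ -6.8937e-5)
√(-28178 + G) = √(-28178 - 1/14506) = √(-408750069/14506) = I*√5929328500914/14506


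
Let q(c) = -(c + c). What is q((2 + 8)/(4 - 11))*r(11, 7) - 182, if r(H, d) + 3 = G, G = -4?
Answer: -202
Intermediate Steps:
r(H, d) = -7 (r(H, d) = -3 - 4 = -7)
q(c) = -2*c
q((2 + 8)/(4 - 11))*r(11, 7) - 182 = -2*(2 + 8)/(4 - 11)*(-7) - 182 = -20/(-7)*(-7) - 182 = -20*(-1)/7*(-7) - 182 = -2*(-10/7)*(-7) - 182 = (20/7)*(-7) - 182 = -20 - 182 = -202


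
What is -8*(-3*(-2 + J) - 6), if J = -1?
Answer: -24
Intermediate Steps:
-8*(-3*(-2 + J) - 6) = -8*(-3*(-2 - 1) - 6) = -8*(-3*(-3) - 6) = -8*(9 - 6) = -8*3 = -24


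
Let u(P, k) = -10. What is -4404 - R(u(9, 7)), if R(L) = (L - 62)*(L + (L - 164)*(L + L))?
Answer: 245436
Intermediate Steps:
R(L) = (-62 + L)*(L + 2*L*(-164 + L)) (R(L) = (-62 + L)*(L + (-164 + L)*(2*L)) = (-62 + L)*(L + 2*L*(-164 + L)))
-4404 - R(u(9, 7)) = -4404 - (-10)*(20274 - 451*(-10) + 2*(-10)²) = -4404 - (-10)*(20274 + 4510 + 2*100) = -4404 - (-10)*(20274 + 4510 + 200) = -4404 - (-10)*24984 = -4404 - 1*(-249840) = -4404 + 249840 = 245436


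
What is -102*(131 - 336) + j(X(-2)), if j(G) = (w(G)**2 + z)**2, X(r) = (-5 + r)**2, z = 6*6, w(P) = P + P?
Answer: 92950510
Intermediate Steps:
w(P) = 2*P
z = 36
j(G) = (36 + 4*G**2)**2 (j(G) = ((2*G)**2 + 36)**2 = (4*G**2 + 36)**2 = (36 + 4*G**2)**2)
-102*(131 - 336) + j(X(-2)) = -102*(131 - 336) + 16*(9 + ((-5 - 2)**2)**2)**2 = -102*(-205) + 16*(9 + ((-7)**2)**2)**2 = 20910 + 16*(9 + 49**2)**2 = 20910 + 16*(9 + 2401)**2 = 20910 + 16*2410**2 = 20910 + 16*5808100 = 20910 + 92929600 = 92950510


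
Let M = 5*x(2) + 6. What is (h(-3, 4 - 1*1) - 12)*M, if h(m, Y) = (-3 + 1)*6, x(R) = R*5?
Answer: -1344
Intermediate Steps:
x(R) = 5*R
h(m, Y) = -12 (h(m, Y) = -2*6 = -12)
M = 56 (M = 5*(5*2) + 6 = 5*10 + 6 = 50 + 6 = 56)
(h(-3, 4 - 1*1) - 12)*M = (-12 - 12)*56 = -24*56 = -1344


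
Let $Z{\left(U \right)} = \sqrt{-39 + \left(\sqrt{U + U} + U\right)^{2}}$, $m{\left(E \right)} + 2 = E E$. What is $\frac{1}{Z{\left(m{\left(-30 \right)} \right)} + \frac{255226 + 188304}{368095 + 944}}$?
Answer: $- \frac{3603021907692829456108138854}{2401286011257250218723280012320437} + \frac{16014232095009166036904688 \sqrt{449}}{2401286011257250218723280012320437} + \frac{14989466347181183794249447101 \sqrt{808161 + 3592 \sqrt{449}}}{12006430056286251093616400061602185} - \frac{66623184430704660621528072 \sqrt{449} \sqrt{808161 + 3592 \sqrt{449}}}{12006430056286251093616400061602185} \approx 0.0010621$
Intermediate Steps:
$m{\left(E \right)} = -2 + E^{2}$ ($m{\left(E \right)} = -2 + E E = -2 + E^{2}$)
$Z{\left(U \right)} = \sqrt{-39 + \left(U + \sqrt{2} \sqrt{U}\right)^{2}}$ ($Z{\left(U \right)} = \sqrt{-39 + \left(\sqrt{2 U} + U\right)^{2}} = \sqrt{-39 + \left(\sqrt{2} \sqrt{U} + U\right)^{2}} = \sqrt{-39 + \left(U + \sqrt{2} \sqrt{U}\right)^{2}}$)
$\frac{1}{Z{\left(m{\left(-30 \right)} \right)} + \frac{255226 + 188304}{368095 + 944}} = \frac{1}{\sqrt{-39 + \left(\left(-2 + \left(-30\right)^{2}\right) + \sqrt{2} \sqrt{-2 + \left(-30\right)^{2}}\right)^{2}} + \frac{255226 + 188304}{368095 + 944}} = \frac{1}{\sqrt{-39 + \left(\left(-2 + 900\right) + \sqrt{2} \sqrt{-2 + 900}\right)^{2}} + \frac{443530}{369039}} = \frac{1}{\sqrt{-39 + \left(898 + \sqrt{2} \sqrt{898}\right)^{2}} + 443530 \cdot \frac{1}{369039}} = \frac{1}{\sqrt{-39 + \left(898 + 2 \sqrt{449}\right)^{2}} + \frac{443530}{369039}} = \frac{1}{\frac{443530}{369039} + \sqrt{-39 + \left(898 + 2 \sqrt{449}\right)^{2}}}$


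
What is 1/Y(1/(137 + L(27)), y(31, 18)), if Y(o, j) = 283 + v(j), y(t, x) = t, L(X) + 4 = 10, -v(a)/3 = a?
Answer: 1/190 ≈ 0.0052632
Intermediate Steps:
v(a) = -3*a
L(X) = 6 (L(X) = -4 + 10 = 6)
Y(o, j) = 283 - 3*j
1/Y(1/(137 + L(27)), y(31, 18)) = 1/(283 - 3*31) = 1/(283 - 93) = 1/190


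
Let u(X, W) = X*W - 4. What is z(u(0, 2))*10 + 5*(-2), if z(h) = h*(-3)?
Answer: 110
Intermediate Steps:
u(X, W) = -4 + W*X (u(X, W) = W*X - 4 = -4 + W*X)
z(h) = -3*h
z(u(0, 2))*10 + 5*(-2) = -3*(-4 + 2*0)*10 + 5*(-2) = -3*(-4 + 0)*10 - 10 = -3*(-4)*10 - 10 = 12*10 - 10 = 120 - 10 = 110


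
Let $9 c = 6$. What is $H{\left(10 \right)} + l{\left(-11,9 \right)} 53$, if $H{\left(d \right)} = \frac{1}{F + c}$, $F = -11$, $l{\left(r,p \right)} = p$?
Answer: $\frac{14784}{31} \approx 476.9$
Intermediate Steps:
$c = \frac{2}{3}$ ($c = \frac{1}{9} \cdot 6 = \frac{2}{3} \approx 0.66667$)
$H{\left(d \right)} = - \frac{3}{31}$ ($H{\left(d \right)} = \frac{1}{-11 + \frac{2}{3}} = \frac{1}{- \frac{31}{3}} = - \frac{3}{31}$)
$H{\left(10 \right)} + l{\left(-11,9 \right)} 53 = - \frac{3}{31} + 9 \cdot 53 = - \frac{3}{31} + 477 = \frac{14784}{31}$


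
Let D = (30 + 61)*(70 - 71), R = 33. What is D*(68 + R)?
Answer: -9191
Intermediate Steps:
D = -91 (D = 91*(-1) = -91)
D*(68 + R) = -91*(68 + 33) = -91*101 = -9191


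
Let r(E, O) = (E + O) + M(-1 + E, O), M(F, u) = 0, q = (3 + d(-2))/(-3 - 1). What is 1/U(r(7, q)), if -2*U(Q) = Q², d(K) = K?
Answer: -32/729 ≈ -0.043896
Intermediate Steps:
q = -¼ (q = (3 - 2)/(-3 - 1) = 1/(-4) = 1*(-¼) = -¼ ≈ -0.25000)
r(E, O) = E + O (r(E, O) = (E + O) + 0 = E + O)
U(Q) = -Q²/2
1/U(r(7, q)) = 1/(-(7 - ¼)²/2) = 1/(-(27/4)²/2) = 1/(-½*729/16) = 1/(-729/32) = -32/729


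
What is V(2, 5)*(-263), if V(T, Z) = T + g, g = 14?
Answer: -4208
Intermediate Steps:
V(T, Z) = 14 + T (V(T, Z) = T + 14 = 14 + T)
V(2, 5)*(-263) = (14 + 2)*(-263) = 16*(-263) = -4208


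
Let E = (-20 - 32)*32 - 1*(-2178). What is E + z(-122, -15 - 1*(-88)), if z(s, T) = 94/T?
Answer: 37616/73 ≈ 515.29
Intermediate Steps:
E = 514 (E = -52*32 + 2178 = -1664 + 2178 = 514)
E + z(-122, -15 - 1*(-88)) = 514 + 94/(-15 - 1*(-88)) = 514 + 94/(-15 + 88) = 514 + 94/73 = 37616/73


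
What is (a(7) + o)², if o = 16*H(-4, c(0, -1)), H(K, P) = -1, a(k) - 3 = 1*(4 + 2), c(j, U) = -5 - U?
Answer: 49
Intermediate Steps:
a(k) = 9 (a(k) = 3 + 1*(4 + 2) = 3 + 1*6 = 3 + 6 = 9)
o = -16 (o = 16*(-1) = -16)
(a(7) + o)² = (9 - 16)² = (-7)² = 49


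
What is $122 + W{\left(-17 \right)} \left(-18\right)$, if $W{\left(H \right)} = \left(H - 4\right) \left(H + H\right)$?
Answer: $-12730$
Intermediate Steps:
$W{\left(H \right)} = 2 H \left(-4 + H\right)$ ($W{\left(H \right)} = \left(-4 + H\right) 2 H = 2 H \left(-4 + H\right)$)
$122 + W{\left(-17 \right)} \left(-18\right) = 122 + 2 \left(-17\right) \left(-4 - 17\right) \left(-18\right) = 122 + 2 \left(-17\right) \left(-21\right) \left(-18\right) = 122 + 714 \left(-18\right) = 122 - 12852 = -12730$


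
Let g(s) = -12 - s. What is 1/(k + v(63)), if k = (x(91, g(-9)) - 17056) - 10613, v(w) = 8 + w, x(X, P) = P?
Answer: -1/27601 ≈ -3.6231e-5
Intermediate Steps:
k = -27672 (k = ((-12 - 1*(-9)) - 17056) - 10613 = ((-12 + 9) - 17056) - 10613 = (-3 - 17056) - 10613 = -17059 - 10613 = -27672)
1/(k + v(63)) = 1/(-27672 + (8 + 63)) = 1/(-27672 + 71) = 1/(-27601) = -1/27601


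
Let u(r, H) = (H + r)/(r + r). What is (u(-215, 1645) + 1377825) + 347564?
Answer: 74191584/43 ≈ 1.7254e+6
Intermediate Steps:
u(r, H) = (H + r)/(2*r) (u(r, H) = (H + r)/((2*r)) = (H + r)*(1/(2*r)) = (H + r)/(2*r))
(u(-215, 1645) + 1377825) + 347564 = ((½)*(1645 - 215)/(-215) + 1377825) + 347564 = ((½)*(-1/215)*1430 + 1377825) + 347564 = (-143/43 + 1377825) + 347564 = 59246332/43 + 347564 = 74191584/43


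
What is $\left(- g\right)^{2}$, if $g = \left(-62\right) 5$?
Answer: $96100$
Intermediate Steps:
$g = -310$
$\left(- g\right)^{2} = \left(\left(-1\right) \left(-310\right)\right)^{2} = 310^{2} = 96100$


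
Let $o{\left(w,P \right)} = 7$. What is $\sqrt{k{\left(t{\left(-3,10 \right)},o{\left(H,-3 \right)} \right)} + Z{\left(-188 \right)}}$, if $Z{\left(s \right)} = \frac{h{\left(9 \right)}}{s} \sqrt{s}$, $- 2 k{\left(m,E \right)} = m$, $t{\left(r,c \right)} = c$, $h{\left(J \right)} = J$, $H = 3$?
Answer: $\frac{\sqrt{-44180 - 846 i \sqrt{47}}}{94} \approx 0.14646 - 2.2409 i$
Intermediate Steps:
$k{\left(m,E \right)} = - \frac{m}{2}$
$Z{\left(s \right)} = \frac{9}{\sqrt{s}}$ ($Z{\left(s \right)} = \frac{9}{s} \sqrt{s} = \frac{9}{\sqrt{s}}$)
$\sqrt{k{\left(t{\left(-3,10 \right)},o{\left(H,-3 \right)} \right)} + Z{\left(-188 \right)}} = \sqrt{\left(- \frac{1}{2}\right) 10 + \frac{9}{2 i \sqrt{47}}} = \sqrt{-5 + 9 \left(- \frac{i \sqrt{47}}{94}\right)} = \sqrt{-5 - \frac{9 i \sqrt{47}}{94}}$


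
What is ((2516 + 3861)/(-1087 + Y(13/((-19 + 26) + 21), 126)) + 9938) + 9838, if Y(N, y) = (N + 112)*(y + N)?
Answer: 203666177744/10298401 ≈ 19777.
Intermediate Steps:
Y(N, y) = (112 + N)*(N + y)
((2516 + 3861)/(-1087 + Y(13/((-19 + 26) + 21), 126)) + 9938) + 9838 = ((2516 + 3861)/(-1087 + ((13/((-19 + 26) + 21))**2 + 112*(13/((-19 + 26) + 21)) + 112*126 + (13/((-19 + 26) + 21))*126)) + 9938) + 9838 = (6377/(-1087 + ((13/(7 + 21))**2 + 112*(13/(7 + 21)) + 14112 + (13/(7 + 21))*126)) + 9938) + 9838 = (6377/(-1087 + ((13/28)**2 + 112*(13/28) + 14112 + (13/28)*126)) + 9938) + 9838 = (6377/(-1087 + (169/784 + 52 + 14112 + 117/2)) + 9938) + 9838 = (6377/(-1087 + 11150609/784) + 9938) + 9838 = (6377/(10298401/784) + 9938) + 9838 = (6377*(784/10298401) + 9938) + 9838 = (4999568/10298401 + 9938) + 9838 = 102350508706/10298401 + 9838 = 203666177744/10298401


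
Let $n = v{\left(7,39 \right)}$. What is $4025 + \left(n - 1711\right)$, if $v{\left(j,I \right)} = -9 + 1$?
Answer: $2306$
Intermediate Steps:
$v{\left(j,I \right)} = -8$
$n = -8$
$4025 + \left(n - 1711\right) = 4025 - 1719 = 2306$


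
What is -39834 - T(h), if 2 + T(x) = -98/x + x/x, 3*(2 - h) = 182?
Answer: -3505451/88 ≈ -39835.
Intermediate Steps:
h = -176/3 (h = 2 - ⅓*182 = 2 - 182/3 = -176/3 ≈ -58.667)
T(x) = -1 - 98/x (T(x) = -2 + (-98/x + x/x) = -2 + (-98/x + 1) = -2 + (1 - 98/x) = -1 - 98/x)
-39834 - T(h) = -39834 - (-98 - 1*(-176/3))/(-176/3) = -39834 - (-3)*(-98 + 176/3)/176 = -39834 - (-3)*(-118)/(176*3) = -39834 - 1*59/88 = -39834 - 59/88 = -3505451/88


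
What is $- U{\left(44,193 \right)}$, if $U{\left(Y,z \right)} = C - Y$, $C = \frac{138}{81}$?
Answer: $\frac{1142}{27} \approx 42.296$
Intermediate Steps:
$C = \frac{46}{27}$ ($C = 138 \cdot \frac{1}{81} = \frac{46}{27} \approx 1.7037$)
$U{\left(Y,z \right)} = \frac{46}{27} - Y$
$- U{\left(44,193 \right)} = - (\frac{46}{27} - 44) = \left(-1\right) \left(- \frac{1142}{27}\right) = \frac{1142}{27}$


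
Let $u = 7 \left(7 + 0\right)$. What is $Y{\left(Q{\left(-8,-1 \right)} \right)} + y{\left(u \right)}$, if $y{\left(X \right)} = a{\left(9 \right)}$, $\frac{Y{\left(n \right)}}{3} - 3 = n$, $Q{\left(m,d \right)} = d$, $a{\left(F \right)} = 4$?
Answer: $10$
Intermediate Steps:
$u = 49$ ($u = 7 \cdot 7 = 49$)
$Y{\left(n \right)} = 9 + 3 n$
$y{\left(X \right)} = 4$
$Y{\left(Q{\left(-8,-1 \right)} \right)} + y{\left(u \right)} = \left(9 + 3 \left(-1\right)\right) + 4 = \left(9 - 3\right) + 4 = 6 + 4 = 10$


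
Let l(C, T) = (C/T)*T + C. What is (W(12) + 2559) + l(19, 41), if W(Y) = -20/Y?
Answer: 7786/3 ≈ 2595.3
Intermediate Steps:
l(C, T) = 2*C (l(C, T) = C + C = 2*C)
(W(12) + 2559) + l(19, 41) = (-20/12 + 2559) + 2*19 = (-20*1/12 + 2559) + 38 = (-5/3 + 2559) + 38 = 7672/3 + 38 = 7786/3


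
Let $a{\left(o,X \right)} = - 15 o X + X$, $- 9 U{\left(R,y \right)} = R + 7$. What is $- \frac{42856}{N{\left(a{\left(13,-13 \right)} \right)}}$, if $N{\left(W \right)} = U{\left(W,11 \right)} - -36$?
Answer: $\frac{42856}{245} \approx 174.92$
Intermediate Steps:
$U{\left(R,y \right)} = - \frac{7}{9} - \frac{R}{9}$ ($U{\left(R,y \right)} = - \frac{R + 7}{9} = - \frac{7 + R}{9} = - \frac{7}{9} - \frac{R}{9}$)
$a{\left(o,X \right)} = X - 15 X o$ ($a{\left(o,X \right)} = - 15 X o + X = X - 15 X o$)
$N{\left(W \right)} = \frac{317}{9} - \frac{W}{9}$ ($N{\left(W \right)} = \left(- \frac{7}{9} - \frac{W}{9}\right) - -36 = \left(- \frac{7}{9} - \frac{W}{9}\right) + 36 = \frac{317}{9} - \frac{W}{9}$)
$- \frac{42856}{N{\left(a{\left(13,-13 \right)} \right)}} = - \frac{42856}{\frac{317}{9} - \frac{\left(-13\right) \left(1 - 195\right)}{9}} = - \frac{42856}{\frac{317}{9} - \frac{\left(-13\right) \left(-194\right)}{9}} = - \frac{42856}{\frac{317}{9} - \frac{2522}{9}} = - \frac{42856}{-245} = \left(-42856\right) \left(- \frac{1}{245}\right) = \frac{42856}{245}$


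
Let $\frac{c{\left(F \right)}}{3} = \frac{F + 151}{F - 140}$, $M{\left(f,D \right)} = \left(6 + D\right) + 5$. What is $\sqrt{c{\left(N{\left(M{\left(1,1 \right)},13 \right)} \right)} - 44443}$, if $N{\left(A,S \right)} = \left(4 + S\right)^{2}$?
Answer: $\frac{i \sqrt{986482363}}{149} \approx 210.79 i$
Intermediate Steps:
$M{\left(f,D \right)} = 11 + D$
$c{\left(F \right)} = \frac{3 \left(151 + F\right)}{-140 + F}$ ($c{\left(F \right)} = 3 \frac{F + 151}{F - 140} = 3 \frac{151 + F}{-140 + F} = \frac{3 \left(151 + F\right)}{-140 + F}$)
$\sqrt{c{\left(N{\left(M{\left(1,1 \right)},13 \right)} \right)} - 44443} = \sqrt{\frac{3 \left(151 + \left(4 + 13\right)^{2}\right)}{-140 + \left(4 + 13\right)^{2}} - 44443} = \sqrt{\frac{3 \left(151 + 17^{2}\right)}{-140 + 17^{2}} - 44443} = \sqrt{\frac{3 \left(151 + 289\right)}{-140 + 289} - 44443} = \sqrt{3 \cdot \frac{1}{149} \cdot 440 - 44443} = \sqrt{\frac{1320}{149} - 44443} = \sqrt{- \frac{6620687}{149}} = \frac{i \sqrt{986482363}}{149}$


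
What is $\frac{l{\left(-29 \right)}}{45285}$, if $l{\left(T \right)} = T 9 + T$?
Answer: $- \frac{58}{9057} \approx -0.0064039$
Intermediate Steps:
$l{\left(T \right)} = 10 T$ ($l{\left(T \right)} = 9 T + T = 10 T$)
$\frac{l{\left(-29 \right)}}{45285} = \frac{10 \left(-29\right)}{45285} = \left(-290\right) \frac{1}{45285} = - \frac{58}{9057}$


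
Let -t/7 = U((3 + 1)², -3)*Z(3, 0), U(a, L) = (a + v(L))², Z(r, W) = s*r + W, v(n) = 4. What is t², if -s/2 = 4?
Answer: 4515840000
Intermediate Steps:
s = -8 (s = -2*4 = -8)
Z(r, W) = W - 8*r (Z(r, W) = -8*r + W = W - 8*r)
U(a, L) = (4 + a)² (U(a, L) = (a + 4)² = (4 + a)²)
t = 67200 (t = -7*(4 + (3 + 1)²)²*(0 - 8*3) = -7*(4 + 4²)²*(0 - 24) = -7*(4 + 16)²*(-24) = -7*20²*(-24) = -2800*(-24) = -7*(-9600) = 67200)
t² = 67200² = 4515840000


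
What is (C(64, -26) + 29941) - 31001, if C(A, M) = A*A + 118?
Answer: 3154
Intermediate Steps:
C(A, M) = 118 + A² (C(A, M) = A² + 118 = 118 + A²)
(C(64, -26) + 29941) - 31001 = ((118 + 64²) + 29941) - 31001 = ((118 + 4096) + 29941) - 31001 = (4214 + 29941) - 31001 = 34155 - 31001 = 3154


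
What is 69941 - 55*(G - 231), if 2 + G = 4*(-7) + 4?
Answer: 84076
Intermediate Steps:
G = -26 (G = -2 + (4*(-7) + 4) = -2 + (-28 + 4) = -2 - 24 = -26)
69941 - 55*(G - 231) = 69941 - 55*(-26 - 231) = 69941 - 55*(-257) = 69941 - 1*(-14135) = 69941 + 14135 = 84076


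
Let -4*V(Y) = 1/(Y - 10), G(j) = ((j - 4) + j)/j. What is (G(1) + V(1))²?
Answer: 5041/1296 ≈ 3.8897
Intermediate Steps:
G(j) = (-4 + 2*j)/j (G(j) = ((-4 + j) + j)/j = (-4 + 2*j)/j)
V(Y) = -1/(4*(-10 + Y)) (V(Y) = -1/(4*(Y - 10)) = -1/(4*(-10 + Y)))
(G(1) + V(1))² = ((2 - 4/1) - 1/(-40 + 4*1))² = ((2 - 4*1) - 1/(-40 + 4))² = ((2 - 4) - 1/(-36))² = (-2 - 1*(-1/36))² = (-2 + 1/36)² = (-71/36)² = 5041/1296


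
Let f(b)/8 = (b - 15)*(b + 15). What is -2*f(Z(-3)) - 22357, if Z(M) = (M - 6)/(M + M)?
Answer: -18793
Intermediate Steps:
Z(M) = (-6 + M)/(2*M) (Z(M) = (-6 + M)/((2*M)) = (-6 + M)*(1/(2*M)) = (-6 + M)/(2*M))
f(b) = 8*(-15 + b)*(15 + b) (f(b) = 8*((b - 15)*(b + 15)) = 8*((-15 + b)*(15 + b)) = 8*(-15 + b)*(15 + b))
-2*f(Z(-3)) - 22357 = -2*(-1800 + 8*((½)*(-6 - 3)/(-3))²) - 22357 = -2*(-1800 + 8*((½)*(-⅓)*(-9))²) - 22357 = -2*(-1800 + 8*(3/2)²) - 22357 = -2*(-1800 + 8*(9/4)) - 22357 = -2*(-1800 + 18) - 22357 = -2*(-1782) - 22357 = 3564 - 22357 = -18793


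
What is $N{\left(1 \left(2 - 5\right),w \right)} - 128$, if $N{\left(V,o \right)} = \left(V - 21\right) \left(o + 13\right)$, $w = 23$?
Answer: $-992$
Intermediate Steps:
$N{\left(V,o \right)} = \left(-21 + V\right) \left(13 + o\right)$
$N{\left(1 \left(2 - 5\right),w \right)} - 128 = \left(-273 - 483 + 13 \cdot 1 \left(2 - 5\right) + 1 \left(2 - 5\right) 23\right) - 128 = \left(-273 - 483 + 13 \cdot 1 \left(-3\right) + 1 \left(-3\right) 23\right) - 128 = \left(-273 - 483 + 13 \left(-3\right) - 69\right) - 128 = \left(-273 - 483 - 39 - 69\right) - 128 = -864 - 128 = -992$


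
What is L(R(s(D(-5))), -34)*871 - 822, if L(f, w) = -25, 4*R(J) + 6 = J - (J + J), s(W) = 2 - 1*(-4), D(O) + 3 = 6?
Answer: -22597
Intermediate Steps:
D(O) = 3 (D(O) = -3 + 6 = 3)
s(W) = 6 (s(W) = 2 + 4 = 6)
R(J) = -3/2 - J/4 (R(J) = -3/2 + (J - (J + J))/4 = -3/2 + (J - 2*J)/4 = -3/2 + (-J)/4 = -3/2 - J/4)
L(R(s(D(-5))), -34)*871 - 822 = -25*871 - 822 = -21775 - 822 = -22597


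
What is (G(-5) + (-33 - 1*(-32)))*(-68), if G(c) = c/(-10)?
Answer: 34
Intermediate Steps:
G(c) = -c/10 (G(c) = c*(-1/10) = -c/10)
(G(-5) + (-33 - 1*(-32)))*(-68) = (-1/10*(-5) + (-33 - 1*(-32)))*(-68) = (1/2 + (-33 + 32))*(-68) = (1/2 - 1)*(-68) = -1/2*(-68) = 34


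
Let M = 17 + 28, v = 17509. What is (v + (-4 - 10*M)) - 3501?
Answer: 13554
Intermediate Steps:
M = 45
(v + (-4 - 10*M)) - 3501 = (17509 + (-4 - 10*45)) - 3501 = (17509 + (-4 - 450)) - 3501 = (17509 - 454) - 3501 = 17055 - 3501 = 13554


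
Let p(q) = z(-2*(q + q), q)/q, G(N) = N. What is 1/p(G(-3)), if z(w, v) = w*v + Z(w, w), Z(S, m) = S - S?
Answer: 1/12 ≈ 0.083333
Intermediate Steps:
Z(S, m) = 0
z(w, v) = v*w (z(w, v) = w*v + 0 = v*w + 0 = v*w)
p(q) = -4*q (p(q) = (q*(-2*(q + q)))/q = (q*(-4*q))/q = (-4*q**2)/q = -4*q)
1/p(G(-3)) = 1/(-4*(-3)) = 1/12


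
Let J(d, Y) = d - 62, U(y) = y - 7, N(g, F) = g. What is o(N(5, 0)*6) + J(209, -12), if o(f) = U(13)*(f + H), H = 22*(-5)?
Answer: -333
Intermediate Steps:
U(y) = -7 + y
J(d, Y) = -62 + d
H = -110
o(f) = -660 + 6*f (o(f) = (-7 + 13)*(f - 110) = 6*(-110 + f) = -660 + 6*f)
o(N(5, 0)*6) + J(209, -12) = (-660 + 6*(5*6)) + (-62 + 209) = (-660 + 6*30) + 147 = (-660 + 180) + 147 = -480 + 147 = -333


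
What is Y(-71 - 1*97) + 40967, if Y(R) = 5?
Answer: 40972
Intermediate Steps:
Y(-71 - 1*97) + 40967 = 5 + 40967 = 40972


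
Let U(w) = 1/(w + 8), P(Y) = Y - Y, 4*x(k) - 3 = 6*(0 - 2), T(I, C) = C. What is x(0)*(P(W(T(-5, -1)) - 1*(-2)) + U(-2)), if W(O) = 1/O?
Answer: -3/8 ≈ -0.37500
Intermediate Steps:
W(O) = 1/O
x(k) = -9/4 (x(k) = ¾ + (6*(0 - 2))/4 = ¾ + (6*(-2))/4 = ¾ + (¼)*(-12) = ¾ - 3 = -9/4)
P(Y) = 0
U(w) = 1/(8 + w)
x(0)*(P(W(T(-5, -1)) - 1*(-2)) + U(-2)) = -9*(0 + 1/(8 - 2))/4 = -9*(0 + 1/6)/4 = -9*(0 + ⅙)/4 = -9/4*⅙ = -3/8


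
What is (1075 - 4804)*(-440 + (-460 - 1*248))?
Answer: 4280892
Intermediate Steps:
(1075 - 4804)*(-440 + (-460 - 1*248)) = -3729*(-440 + (-460 - 248)) = -3729*(-440 - 708) = -3729*(-1148) = 4280892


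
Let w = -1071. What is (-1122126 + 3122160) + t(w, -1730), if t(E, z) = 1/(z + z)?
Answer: 6920117639/3460 ≈ 2.0000e+6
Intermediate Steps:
t(E, z) = 1/(2*z)
(-1122126 + 3122160) + t(w, -1730) = (-1122126 + 3122160) + (1/2)/(-1730) = 2000034 + (1/2)*(-1/1730) = 2000034 - 1/3460 = 6920117639/3460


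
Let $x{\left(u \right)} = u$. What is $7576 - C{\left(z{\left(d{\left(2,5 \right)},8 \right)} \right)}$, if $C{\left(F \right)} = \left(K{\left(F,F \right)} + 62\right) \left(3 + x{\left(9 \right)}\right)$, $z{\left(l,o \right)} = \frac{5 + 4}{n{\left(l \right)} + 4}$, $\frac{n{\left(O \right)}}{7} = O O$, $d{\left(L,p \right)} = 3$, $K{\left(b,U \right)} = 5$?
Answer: $6772$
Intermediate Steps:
$n{\left(O \right)} = 7 O^{2}$ ($n{\left(O \right)} = 7 O O = 7 O^{2}$)
$z{\left(l,o \right)} = \frac{9}{4 + 7 l^{2}}$ ($z{\left(l,o \right)} = \frac{5 + 4}{7 l^{2} + 4} = \frac{9}{4 + 7 l^{2}}$)
$C{\left(F \right)} = 804$ ($C{\left(F \right)} = \left(5 + 62\right) \left(3 + 9\right) = 67 \cdot 12 = 804$)
$7576 - C{\left(z{\left(d{\left(2,5 \right)},8 \right)} \right)} = 7576 - 804 = 6772$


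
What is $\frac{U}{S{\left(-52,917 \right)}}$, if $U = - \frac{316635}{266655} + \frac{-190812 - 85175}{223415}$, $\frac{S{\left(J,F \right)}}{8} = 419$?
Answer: $- \frac{4811144067}{6656482810580} \approx -0.00072278$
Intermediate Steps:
$S{\left(J,F \right)} = 3352$ ($S{\left(J,F \right)} = 8 \cdot 419 = 3352$)
$U = - \frac{9622288134}{3971648455}$ ($U = \left(-316635\right) \frac{1}{266655} + \left(-190812 - 85175\right) \frac{1}{223415} = - \frac{21109}{17777} - \frac{275987}{223415} = - \frac{9622288134}{3971648455} \approx -2.4227$)
$\frac{U}{S{\left(-52,917 \right)}} = - \frac{9622288134}{3971648455 \cdot 3352} = \left(- \frac{9622288134}{3971648455}\right) \frac{1}{3352} = - \frac{4811144067}{6656482810580}$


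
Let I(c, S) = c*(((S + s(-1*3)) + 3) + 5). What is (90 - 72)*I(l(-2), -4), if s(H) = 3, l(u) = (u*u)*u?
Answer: -1008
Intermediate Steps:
l(u) = u³ (l(u) = u²*u = u³)
I(c, S) = c*(11 + S) (I(c, S) = c*(((S + 3) + 3) + 5) = c*(((3 + S) + 3) + 5) = c*((6 + S) + 5) = c*(11 + S))
(90 - 72)*I(l(-2), -4) = (90 - 72)*((-2)³*(11 - 4)) = 18*(-8*7) = 18*(-56) = -1008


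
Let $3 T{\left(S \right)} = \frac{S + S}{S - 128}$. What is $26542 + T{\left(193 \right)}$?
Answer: $\frac{5176076}{195} \approx 26544.0$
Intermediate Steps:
$T{\left(S \right)} = \frac{2 S}{3 \left(-128 + S\right)}$ ($T{\left(S \right)} = \frac{\left(S + S\right) \frac{1}{S - 128}}{3} = \frac{2 S \frac{1}{-128 + S}}{3} = \frac{2 S}{3 \left(-128 + S\right)}$)
$26542 + T{\left(193 \right)} = 26542 + \frac{2}{3} \cdot 193 \frac{1}{-128 + 193} = 26542 + \frac{2}{3} \cdot 193 \cdot \frac{1}{65} = 26542 + \frac{386}{195} = \frac{5176076}{195}$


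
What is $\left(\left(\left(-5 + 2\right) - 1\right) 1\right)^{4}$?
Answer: $256$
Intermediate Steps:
$\left(\left(\left(-5 + 2\right) - 1\right) 1\right)^{4} = \left(\left(-3 - 1\right) 1\right)^{4} = \left(\left(-4\right) 1\right)^{4} = \left(-4\right)^{4} = 256$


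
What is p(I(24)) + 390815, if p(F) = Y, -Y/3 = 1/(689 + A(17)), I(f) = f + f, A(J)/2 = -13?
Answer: 86370114/221 ≈ 3.9082e+5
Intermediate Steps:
A(J) = -26 (A(J) = 2*(-13) = -26)
I(f) = 2*f
Y = -1/221 (Y = -3/(689 - 26) = -3/663 = -3*1/663 = -1/221 ≈ -0.0045249)
p(F) = -1/221
p(I(24)) + 390815 = -1/221 + 390815 = 86370114/221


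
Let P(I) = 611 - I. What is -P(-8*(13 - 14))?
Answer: -603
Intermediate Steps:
-P(-8*(13 - 14)) = -(611 - (-8)*(13 - 14)) = -(611 - (-8)*(-1)) = -(611 - 1*8) = -(611 - 8) = -1*603 = -603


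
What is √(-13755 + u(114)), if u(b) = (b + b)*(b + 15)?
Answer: √15657 ≈ 125.13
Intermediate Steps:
u(b) = 2*b*(15 + b) (u(b) = (2*b)*(15 + b) = 2*b*(15 + b))
√(-13755 + u(114)) = √(-13755 + 2*114*(15 + 114)) = √(-13755 + 2*114*129) = √(-13755 + 29412) = √15657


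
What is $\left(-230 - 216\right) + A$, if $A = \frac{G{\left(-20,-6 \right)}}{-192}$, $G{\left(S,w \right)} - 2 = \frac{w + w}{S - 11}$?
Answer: $- \frac{1327333}{2976} \approx -446.01$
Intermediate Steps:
$G{\left(S,w \right)} = 2 + \frac{2 w}{-11 + S}$ ($G{\left(S,w \right)} = 2 + \frac{w + w}{S - 11} = 2 + \frac{2 w}{-11 + S}$)
$A = - \frac{37}{2976}$ ($A = \frac{2 \frac{1}{-11 - 20} \left(-11 - 20 - 6\right)}{-192} = 2 \frac{1}{-31} \left(-37\right) \left(- \frac{1}{192}\right) = 2 \left(- \frac{1}{31}\right) \left(-37\right) \left(- \frac{1}{192}\right) = \frac{74}{31} \left(- \frac{1}{192}\right) = - \frac{37}{2976} \approx -0.012433$)
$\left(-230 - 216\right) + A = \left(-230 - 216\right) - \frac{37}{2976} = -446 - \frac{37}{2976} = - \frac{1327333}{2976}$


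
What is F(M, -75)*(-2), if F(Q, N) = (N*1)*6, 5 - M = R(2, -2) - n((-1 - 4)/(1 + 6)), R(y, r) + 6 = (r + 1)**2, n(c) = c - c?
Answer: 900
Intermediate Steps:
n(c) = 0
R(y, r) = -6 + (1 + r)**2 (R(y, r) = -6 + (r + 1)**2 = -6 + (1 + r)**2)
M = 10 (M = 5 - ((-6 + (1 - 2)**2) - 1*0) = 5 - ((-6 + (-1)**2) + 0) = 5 - ((-6 + 1) + 0) = 5 - (-5 + 0) = 5 - 1*(-5) = 5 + 5 = 10)
F(Q, N) = 6*N (F(Q, N) = N*6 = 6*N)
F(M, -75)*(-2) = (6*(-75))*(-2) = -450*(-2) = 900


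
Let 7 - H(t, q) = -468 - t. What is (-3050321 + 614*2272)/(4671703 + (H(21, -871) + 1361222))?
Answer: -1655313/6033421 ≈ -0.27436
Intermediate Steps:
H(t, q) = 475 + t (H(t, q) = 7 - (-468 - t) = 7 + (468 + t) = 475 + t)
(-3050321 + 614*2272)/(4671703 + (H(21, -871) + 1361222)) = (-3050321 + 614*2272)/(4671703 + ((475 + 21) + 1361222)) = (-3050321 + 1395008)/(4671703 + (496 + 1361222)) = -1655313/(4671703 + 1361718) = -1655313/6033421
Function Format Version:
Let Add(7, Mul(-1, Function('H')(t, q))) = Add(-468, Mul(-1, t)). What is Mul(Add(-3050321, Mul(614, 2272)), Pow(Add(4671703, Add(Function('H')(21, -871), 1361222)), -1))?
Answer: Rational(-1655313, 6033421) ≈ -0.27436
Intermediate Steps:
Function('H')(t, q) = Add(475, t) (Function('H')(t, q) = Add(7, Mul(-1, Add(-468, Mul(-1, t)))) = Add(7, Add(468, t)) = Add(475, t))
Mul(Add(-3050321, Mul(614, 2272)), Pow(Add(4671703, Add(Function('H')(21, -871), 1361222)), -1)) = Mul(Add(-3050321, Mul(614, 2272)), Pow(Add(4671703, Add(Add(475, 21), 1361222)), -1)) = Mul(Add(-3050321, 1395008), Pow(Add(4671703, Add(496, 1361222)), -1)) = Mul(-1655313, Pow(Add(4671703, 1361718), -1)) = Mul(-1655313, Pow(6033421, -1)) = Mul(-1655313, Rational(1, 6033421)) = Rational(-1655313, 6033421)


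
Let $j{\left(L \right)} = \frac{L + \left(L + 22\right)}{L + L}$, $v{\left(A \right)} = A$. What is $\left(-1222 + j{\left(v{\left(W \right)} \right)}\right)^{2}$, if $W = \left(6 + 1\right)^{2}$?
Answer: $\frac{3578193124}{2401} \approx 1.4903 \cdot 10^{6}$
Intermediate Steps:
$W = 49$ ($W = 7^{2} = 49$)
$j{\left(L \right)} = \frac{22 + 2 L}{2 L}$ ($j{\left(L \right)} = \frac{L + \left(22 + L\right)}{2 L} = \left(22 + 2 L\right) \frac{1}{2 L} = \frac{22 + 2 L}{2 L}$)
$\left(-1222 + j{\left(v{\left(W \right)} \right)}\right)^{2} = \left(-1222 + \frac{11 + 49}{49}\right)^{2} = \left(-1222 + \frac{1}{49} \cdot 60\right)^{2} = \left(-1222 + \frac{60}{49}\right)^{2} = \left(- \frac{59818}{49}\right)^{2} = \frac{3578193124}{2401}$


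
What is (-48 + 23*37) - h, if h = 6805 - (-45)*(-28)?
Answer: -4742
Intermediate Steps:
h = 5545 (h = 6805 - 1*1260 = 6805 - 1260 = 5545)
(-48 + 23*37) - h = (-48 + 23*37) - 1*5545 = (-48 + 851) - 5545 = 803 - 5545 = -4742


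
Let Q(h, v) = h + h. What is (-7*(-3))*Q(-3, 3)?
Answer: -126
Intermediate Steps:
Q(h, v) = 2*h
(-7*(-3))*Q(-3, 3) = (-7*(-3))*(2*(-3)) = 21*(-6) = -126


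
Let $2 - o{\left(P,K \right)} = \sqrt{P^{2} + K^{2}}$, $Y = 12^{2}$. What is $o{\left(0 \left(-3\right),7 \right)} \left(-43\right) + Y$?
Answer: $359$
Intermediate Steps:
$Y = 144$
$o{\left(P,K \right)} = 2 - \sqrt{K^{2} + P^{2}}$ ($o{\left(P,K \right)} = 2 - \sqrt{P^{2} + K^{2}} = 2 - \sqrt{K^{2} + P^{2}}$)
$o{\left(0 \left(-3\right),7 \right)} \left(-43\right) + Y = \left(2 - \sqrt{7^{2} + \left(0 \left(-3\right)\right)^{2}}\right) \left(-43\right) + 144 = \left(2 - \sqrt{49 + 0^{2}}\right) \left(-43\right) + 144 = \left(2 - \sqrt{49 + 0}\right) \left(-43\right) + 144 = \left(2 - \sqrt{49}\right) \left(-43\right) + 144 = \left(2 - 7\right) \left(-43\right) + 144 = \left(-5\right) \left(-43\right) + 144 = 215 + 144 = 359$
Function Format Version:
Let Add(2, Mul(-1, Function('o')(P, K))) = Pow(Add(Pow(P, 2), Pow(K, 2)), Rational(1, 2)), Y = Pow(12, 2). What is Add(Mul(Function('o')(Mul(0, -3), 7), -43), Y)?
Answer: 359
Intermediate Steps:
Y = 144
Function('o')(P, K) = Add(2, Mul(-1, Pow(Add(Pow(K, 2), Pow(P, 2)), Rational(1, 2)))) (Function('o')(P, K) = Add(2, Mul(-1, Pow(Add(Pow(P, 2), Pow(K, 2)), Rational(1, 2)))) = Add(2, Mul(-1, Pow(Add(Pow(K, 2), Pow(P, 2)), Rational(1, 2)))))
Add(Mul(Function('o')(Mul(0, -3), 7), -43), Y) = Add(Mul(Add(2, Mul(-1, Pow(Add(Pow(7, 2), Pow(Mul(0, -3), 2)), Rational(1, 2)))), -43), 144) = Add(Mul(Add(2, Mul(-1, Pow(Add(49, Pow(0, 2)), Rational(1, 2)))), -43), 144) = Add(Mul(Add(2, Mul(-1, Pow(Add(49, 0), Rational(1, 2)))), -43), 144) = Add(Mul(Add(2, Mul(-1, Pow(49, Rational(1, 2)))), -43), 144) = Add(Mul(Add(2, Mul(-1, 7)), -43), 144) = Add(Mul(Add(2, -7), -43), 144) = Add(Mul(-5, -43), 144) = Add(215, 144) = 359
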